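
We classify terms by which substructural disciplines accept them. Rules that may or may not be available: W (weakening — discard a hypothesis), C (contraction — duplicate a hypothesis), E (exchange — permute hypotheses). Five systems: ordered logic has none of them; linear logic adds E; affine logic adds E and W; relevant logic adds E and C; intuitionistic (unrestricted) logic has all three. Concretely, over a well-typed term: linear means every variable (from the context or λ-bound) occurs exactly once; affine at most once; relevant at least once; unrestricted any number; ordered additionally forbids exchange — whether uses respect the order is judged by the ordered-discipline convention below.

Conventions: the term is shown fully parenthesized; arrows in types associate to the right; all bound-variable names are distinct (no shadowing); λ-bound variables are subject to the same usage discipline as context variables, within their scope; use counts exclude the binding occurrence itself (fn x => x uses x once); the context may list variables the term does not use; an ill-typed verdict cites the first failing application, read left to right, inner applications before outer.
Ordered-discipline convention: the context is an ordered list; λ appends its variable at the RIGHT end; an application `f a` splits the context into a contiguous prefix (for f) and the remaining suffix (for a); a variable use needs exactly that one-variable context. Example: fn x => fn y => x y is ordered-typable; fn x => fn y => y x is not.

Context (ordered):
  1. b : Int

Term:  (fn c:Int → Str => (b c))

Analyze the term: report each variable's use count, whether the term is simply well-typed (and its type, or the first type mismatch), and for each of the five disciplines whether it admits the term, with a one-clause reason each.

usage: b=1, c (λ-bound)=1
uses in reading order: b, c
typing: ill-typed: non-arrow in function slot: Int
ordered ✗ (the type mismatch rejects it)
linear ✗ (not simply typable)
affine ✗ (fails simple typing)
relevant ✗ (a type mismatch blocks all five)
unrestricted ✗ (the type mismatch rejects it)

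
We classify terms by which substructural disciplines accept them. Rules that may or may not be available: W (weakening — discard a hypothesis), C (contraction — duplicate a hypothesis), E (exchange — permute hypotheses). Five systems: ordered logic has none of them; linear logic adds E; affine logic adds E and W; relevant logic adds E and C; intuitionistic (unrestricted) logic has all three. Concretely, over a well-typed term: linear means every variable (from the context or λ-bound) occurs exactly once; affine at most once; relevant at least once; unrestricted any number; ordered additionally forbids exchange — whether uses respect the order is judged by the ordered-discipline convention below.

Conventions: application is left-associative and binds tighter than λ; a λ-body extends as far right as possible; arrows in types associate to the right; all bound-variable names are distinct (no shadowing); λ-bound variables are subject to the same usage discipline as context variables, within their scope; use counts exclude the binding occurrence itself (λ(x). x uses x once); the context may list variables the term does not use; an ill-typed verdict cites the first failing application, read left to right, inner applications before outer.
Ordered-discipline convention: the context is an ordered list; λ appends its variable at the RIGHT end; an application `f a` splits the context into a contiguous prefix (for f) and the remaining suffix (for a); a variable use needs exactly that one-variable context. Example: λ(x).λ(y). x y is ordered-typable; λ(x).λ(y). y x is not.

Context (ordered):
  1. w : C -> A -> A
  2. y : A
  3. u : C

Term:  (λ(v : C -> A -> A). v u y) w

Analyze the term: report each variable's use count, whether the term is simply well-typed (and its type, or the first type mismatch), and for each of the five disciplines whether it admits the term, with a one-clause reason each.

usage: w=1; y=1; u=1; v (λ-bound)=1
uses in reading order: v, u, y, w
typing: well-typed — term : A
ordered: ✗, use order v, u, y, w needs exchange
linear: ✓, w, y, u, v: one use apiece
affine: ✓, none of w, y, u, v used more than once
relevant: ✓, every one of w, y, u, v appears
unrestricted: ✓, well-typed at A; no restrictions here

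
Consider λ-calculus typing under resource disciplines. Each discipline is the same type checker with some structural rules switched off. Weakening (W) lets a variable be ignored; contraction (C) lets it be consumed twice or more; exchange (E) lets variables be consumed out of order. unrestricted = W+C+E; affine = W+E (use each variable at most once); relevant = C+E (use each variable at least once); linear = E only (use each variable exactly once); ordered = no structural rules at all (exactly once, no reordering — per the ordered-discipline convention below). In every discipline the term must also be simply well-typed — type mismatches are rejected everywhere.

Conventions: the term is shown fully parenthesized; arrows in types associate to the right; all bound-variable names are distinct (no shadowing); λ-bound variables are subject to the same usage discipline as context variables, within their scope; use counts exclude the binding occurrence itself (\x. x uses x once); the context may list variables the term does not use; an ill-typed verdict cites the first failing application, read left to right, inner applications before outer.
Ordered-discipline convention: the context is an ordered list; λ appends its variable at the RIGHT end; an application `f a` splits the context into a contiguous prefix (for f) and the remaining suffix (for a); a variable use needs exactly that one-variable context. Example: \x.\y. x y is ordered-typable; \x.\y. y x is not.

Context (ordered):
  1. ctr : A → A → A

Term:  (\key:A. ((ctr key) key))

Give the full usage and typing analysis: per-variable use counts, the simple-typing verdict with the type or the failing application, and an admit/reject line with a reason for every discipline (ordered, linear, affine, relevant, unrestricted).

variable uses: ctr: 1×; key [bound]: 2×
order of uses: ctr, key, key
typing: ✓ — A → A
ordered: ✗ — key ×2 used more than once (contraction)
linear: ✗ — key ×2 used more than once (contraction)
affine: ✗ — key ×2 used more than once (contraction)
relevant: ✓ — every one of ctr, key appears
unrestricted: ✓ — typability at A → A is all that's needed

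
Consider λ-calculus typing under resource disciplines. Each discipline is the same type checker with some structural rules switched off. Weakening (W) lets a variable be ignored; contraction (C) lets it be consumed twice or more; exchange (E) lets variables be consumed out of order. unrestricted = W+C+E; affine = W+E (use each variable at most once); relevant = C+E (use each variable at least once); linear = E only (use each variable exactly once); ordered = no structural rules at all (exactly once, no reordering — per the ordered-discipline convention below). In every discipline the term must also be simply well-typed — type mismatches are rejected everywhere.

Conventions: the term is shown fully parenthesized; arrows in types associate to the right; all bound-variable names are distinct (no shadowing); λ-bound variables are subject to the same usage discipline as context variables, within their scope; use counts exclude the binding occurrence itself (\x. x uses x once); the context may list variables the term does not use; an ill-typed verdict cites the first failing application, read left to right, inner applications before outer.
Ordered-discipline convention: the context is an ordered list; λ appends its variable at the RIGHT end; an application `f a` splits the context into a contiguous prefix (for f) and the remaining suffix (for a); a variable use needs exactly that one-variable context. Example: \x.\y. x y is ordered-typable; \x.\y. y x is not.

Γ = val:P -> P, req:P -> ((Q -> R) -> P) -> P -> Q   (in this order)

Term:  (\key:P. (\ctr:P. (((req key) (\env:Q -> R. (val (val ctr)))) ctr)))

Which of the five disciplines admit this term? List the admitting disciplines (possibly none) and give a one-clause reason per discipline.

admitted by: unrestricted
counts: val: 2; req: 1; key (bound): 1; ctr (bound): 2; env (bound): 0
uses in reading order: req, key, val, val, ctr, ctr
typing: the term checks, with type P -> P -> Q
ordered: ✗ — val ×2, ctr ×2 used more than once (contraction); needs weakening: env unused
linear: ✗ — val ×2, ctr ×2 used more than once (contraction); needs weakening: env unused
affine: ✗ — val ×2, ctr ×2 used more than once (contraction)
relevant: ✗ — needs weakening: env unused
unrestricted: ✓ — typability at P -> P -> Q is all that's needed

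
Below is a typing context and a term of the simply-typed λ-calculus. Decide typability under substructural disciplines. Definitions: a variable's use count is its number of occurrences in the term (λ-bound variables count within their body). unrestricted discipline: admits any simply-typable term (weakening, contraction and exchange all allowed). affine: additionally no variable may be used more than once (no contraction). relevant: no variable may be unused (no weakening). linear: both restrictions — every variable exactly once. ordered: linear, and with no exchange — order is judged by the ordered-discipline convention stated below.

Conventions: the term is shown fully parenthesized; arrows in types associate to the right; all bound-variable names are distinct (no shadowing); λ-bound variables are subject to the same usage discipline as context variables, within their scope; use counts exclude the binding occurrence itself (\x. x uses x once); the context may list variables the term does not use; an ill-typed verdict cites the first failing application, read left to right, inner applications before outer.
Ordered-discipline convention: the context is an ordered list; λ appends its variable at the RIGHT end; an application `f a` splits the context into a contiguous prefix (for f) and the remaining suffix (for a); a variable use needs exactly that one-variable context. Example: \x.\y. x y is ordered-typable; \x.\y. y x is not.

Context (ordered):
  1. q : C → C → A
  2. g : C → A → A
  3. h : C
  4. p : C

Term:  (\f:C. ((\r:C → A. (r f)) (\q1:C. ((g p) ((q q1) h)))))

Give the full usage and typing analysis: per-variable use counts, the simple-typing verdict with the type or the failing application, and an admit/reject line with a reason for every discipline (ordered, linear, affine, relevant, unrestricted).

usage: q ×1, g ×1, h ×1, p ×1, f (bound) ×1, r (bound) ×1, q1 (bound) ×1
left-to-right use order: r, f, g, p, q, q1, h
typing: well-typed — term : C → A
ordered: ✗ — no contiguous prefix/suffix split fits r, f, g, p, q, q1, h
linear: ✓ — each of q, g, h, p, f, r, q1 used exactly once
affine: ✓ — at most one use each (q, g, h, p, f, r, q1)
relevant: ✓ — q, g, h, p, f, r, q1: all used, weakening unneeded
unrestricted: ✓ — typability at C → A is all that's needed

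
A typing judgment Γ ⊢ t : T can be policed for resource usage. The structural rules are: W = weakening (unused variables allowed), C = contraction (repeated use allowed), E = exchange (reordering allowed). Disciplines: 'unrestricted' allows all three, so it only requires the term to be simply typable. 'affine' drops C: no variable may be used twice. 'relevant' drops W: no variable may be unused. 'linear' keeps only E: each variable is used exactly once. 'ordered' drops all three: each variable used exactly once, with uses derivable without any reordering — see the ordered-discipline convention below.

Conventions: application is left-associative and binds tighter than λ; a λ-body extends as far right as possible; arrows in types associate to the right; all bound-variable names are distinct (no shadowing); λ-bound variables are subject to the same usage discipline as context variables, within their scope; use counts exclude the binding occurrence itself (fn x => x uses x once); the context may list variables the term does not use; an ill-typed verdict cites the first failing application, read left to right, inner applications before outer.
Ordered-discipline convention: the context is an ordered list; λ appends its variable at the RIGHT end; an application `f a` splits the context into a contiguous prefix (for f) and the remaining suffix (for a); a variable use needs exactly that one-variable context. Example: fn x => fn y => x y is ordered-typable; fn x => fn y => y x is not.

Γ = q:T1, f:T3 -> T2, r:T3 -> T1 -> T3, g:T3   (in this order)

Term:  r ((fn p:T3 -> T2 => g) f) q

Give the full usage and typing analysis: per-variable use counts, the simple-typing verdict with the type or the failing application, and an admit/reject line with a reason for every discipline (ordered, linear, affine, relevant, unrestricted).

usage: q: 1; f: 1; r: 1; g: 1; p (λ-bound): 0
order of uses: r, g, f, q
typing: ✓ — T3
ordered: ✗, needs weakening: p unused
linear: ✗, needs weakening: p unused
affine: ✓, q, f, r, g, p: no repeats, contraction unneeded
relevant: ✗, needs weakening: p unused
unrestricted: ✓, simply typable at T3; W, C, E all held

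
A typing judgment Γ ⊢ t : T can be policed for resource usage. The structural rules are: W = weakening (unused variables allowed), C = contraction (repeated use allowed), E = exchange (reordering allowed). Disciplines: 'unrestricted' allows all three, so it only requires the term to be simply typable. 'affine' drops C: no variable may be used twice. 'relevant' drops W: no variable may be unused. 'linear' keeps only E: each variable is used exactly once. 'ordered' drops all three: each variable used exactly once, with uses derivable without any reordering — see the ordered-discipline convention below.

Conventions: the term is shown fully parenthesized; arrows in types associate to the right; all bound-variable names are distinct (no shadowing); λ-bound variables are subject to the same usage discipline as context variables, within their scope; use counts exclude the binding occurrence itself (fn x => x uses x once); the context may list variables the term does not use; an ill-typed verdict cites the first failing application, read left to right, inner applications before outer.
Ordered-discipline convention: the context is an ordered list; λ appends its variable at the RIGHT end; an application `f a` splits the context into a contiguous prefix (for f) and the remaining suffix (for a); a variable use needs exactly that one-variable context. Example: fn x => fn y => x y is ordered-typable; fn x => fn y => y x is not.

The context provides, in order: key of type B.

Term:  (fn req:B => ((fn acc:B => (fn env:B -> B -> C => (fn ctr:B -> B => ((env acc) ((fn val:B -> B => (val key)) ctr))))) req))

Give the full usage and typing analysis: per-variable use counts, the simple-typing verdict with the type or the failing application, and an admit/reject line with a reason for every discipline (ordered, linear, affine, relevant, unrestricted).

use counts: key: 1×, req [bound]: 1×, acc [bound]: 1×, env [bound]: 1×, ctr [bound]: 1×, val [bound]: 1×
uses in reading order: env, acc, val, key, ctr, req
typing: well-typed — term : B -> (B -> B -> C) -> (B -> B) -> C
ordered ✗ (no contiguous prefix/suffix split fits env, acc, val, key, ctr, req)
linear ✓ (exactly-once usage across key, req, acc, env, ctr, val)
affine ✓ (at most one use each (key, req, acc, env, ctr, val))
relevant ✓ (none of key, req, acc, env, ctr, val goes unused)
unrestricted ✓ (well-typed at B -> (B -> B -> C) -> (B -> B) -> C; no restrictions here)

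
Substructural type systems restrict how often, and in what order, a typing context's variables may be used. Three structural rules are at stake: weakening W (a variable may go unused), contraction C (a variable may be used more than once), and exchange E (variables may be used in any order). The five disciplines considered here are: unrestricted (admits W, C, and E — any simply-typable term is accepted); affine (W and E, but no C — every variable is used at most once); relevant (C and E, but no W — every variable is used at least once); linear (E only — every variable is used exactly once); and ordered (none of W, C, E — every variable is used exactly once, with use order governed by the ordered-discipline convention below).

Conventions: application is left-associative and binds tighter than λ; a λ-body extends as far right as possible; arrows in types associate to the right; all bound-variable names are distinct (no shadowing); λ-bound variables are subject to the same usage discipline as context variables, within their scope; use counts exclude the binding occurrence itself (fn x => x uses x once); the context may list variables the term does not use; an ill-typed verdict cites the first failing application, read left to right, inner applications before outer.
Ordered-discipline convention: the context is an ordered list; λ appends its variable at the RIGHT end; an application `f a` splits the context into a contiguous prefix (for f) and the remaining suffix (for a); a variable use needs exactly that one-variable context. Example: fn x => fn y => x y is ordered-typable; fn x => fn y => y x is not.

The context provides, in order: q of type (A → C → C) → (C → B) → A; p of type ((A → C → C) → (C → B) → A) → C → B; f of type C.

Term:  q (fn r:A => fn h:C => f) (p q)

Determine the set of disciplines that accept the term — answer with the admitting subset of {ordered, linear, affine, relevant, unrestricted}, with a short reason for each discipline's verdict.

admitted by: unrestricted
counts: q: 2×; p: 1×; f: 1×; r (bound): 0×; h (bound): 0×
left-to-right use order: q, f, p, q
typing: well-typed — term : A
ordered: ✗, repeated use of q ×2; r, h never used (weakening)
linear: ✗, repeated use of q ×2; r, h never used (weakening)
affine: ✗, repeated use of q ×2
relevant: ✗, r, h never used (weakening)
unrestricted: ✓, well-typed at A; no restrictions here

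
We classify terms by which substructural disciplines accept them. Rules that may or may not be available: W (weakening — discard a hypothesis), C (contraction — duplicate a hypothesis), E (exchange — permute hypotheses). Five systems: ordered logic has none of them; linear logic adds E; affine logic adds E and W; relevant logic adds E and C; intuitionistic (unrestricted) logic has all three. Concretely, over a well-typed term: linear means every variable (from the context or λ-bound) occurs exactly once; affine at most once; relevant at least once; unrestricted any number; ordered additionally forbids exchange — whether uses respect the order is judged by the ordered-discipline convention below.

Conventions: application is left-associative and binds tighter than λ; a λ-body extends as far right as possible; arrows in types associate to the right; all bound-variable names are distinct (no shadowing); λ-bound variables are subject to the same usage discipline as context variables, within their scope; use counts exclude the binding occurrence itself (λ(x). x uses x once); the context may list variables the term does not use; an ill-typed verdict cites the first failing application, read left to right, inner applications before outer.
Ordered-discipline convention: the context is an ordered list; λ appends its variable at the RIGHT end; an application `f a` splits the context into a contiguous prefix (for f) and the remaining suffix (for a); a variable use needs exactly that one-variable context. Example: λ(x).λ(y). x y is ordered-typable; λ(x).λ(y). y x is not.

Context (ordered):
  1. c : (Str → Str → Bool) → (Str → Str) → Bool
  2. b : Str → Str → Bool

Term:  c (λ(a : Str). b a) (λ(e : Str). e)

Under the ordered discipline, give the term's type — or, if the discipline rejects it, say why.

term : Bool
variable uses: c=1; b=1; a (λ-bound)=1; e (λ-bound)=1
left-to-right use order: c, b, a, e
typing: ✓ — Bool
per-discipline verdicts: ordered ✓; linear ✓; affine ✓; relevant ✓; unrestricted ✓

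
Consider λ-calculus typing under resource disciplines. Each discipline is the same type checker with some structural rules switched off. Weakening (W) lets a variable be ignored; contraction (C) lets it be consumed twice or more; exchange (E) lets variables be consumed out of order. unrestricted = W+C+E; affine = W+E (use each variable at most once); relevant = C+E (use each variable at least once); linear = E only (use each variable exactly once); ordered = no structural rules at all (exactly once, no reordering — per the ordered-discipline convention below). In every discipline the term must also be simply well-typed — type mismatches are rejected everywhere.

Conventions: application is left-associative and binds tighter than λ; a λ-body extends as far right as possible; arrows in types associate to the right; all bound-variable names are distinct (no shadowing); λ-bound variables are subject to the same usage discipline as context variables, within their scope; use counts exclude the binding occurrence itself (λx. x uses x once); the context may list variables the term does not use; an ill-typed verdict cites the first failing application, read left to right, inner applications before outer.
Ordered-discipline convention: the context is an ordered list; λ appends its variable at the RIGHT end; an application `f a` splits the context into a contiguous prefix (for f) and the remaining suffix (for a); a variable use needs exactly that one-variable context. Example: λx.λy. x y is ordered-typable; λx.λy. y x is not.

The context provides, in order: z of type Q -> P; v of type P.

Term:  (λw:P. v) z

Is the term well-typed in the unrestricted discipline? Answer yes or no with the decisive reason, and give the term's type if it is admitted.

no — fails simple typing
usage: z ×1; v ×1; w (bound) ×0
use order (left to right): v, z
typing: ill-typed: argument of type Q -> P where P is required
all disciplines: ordered ✗ | linear ✗ | affine ✗ | relevant ✗ | unrestricted ✗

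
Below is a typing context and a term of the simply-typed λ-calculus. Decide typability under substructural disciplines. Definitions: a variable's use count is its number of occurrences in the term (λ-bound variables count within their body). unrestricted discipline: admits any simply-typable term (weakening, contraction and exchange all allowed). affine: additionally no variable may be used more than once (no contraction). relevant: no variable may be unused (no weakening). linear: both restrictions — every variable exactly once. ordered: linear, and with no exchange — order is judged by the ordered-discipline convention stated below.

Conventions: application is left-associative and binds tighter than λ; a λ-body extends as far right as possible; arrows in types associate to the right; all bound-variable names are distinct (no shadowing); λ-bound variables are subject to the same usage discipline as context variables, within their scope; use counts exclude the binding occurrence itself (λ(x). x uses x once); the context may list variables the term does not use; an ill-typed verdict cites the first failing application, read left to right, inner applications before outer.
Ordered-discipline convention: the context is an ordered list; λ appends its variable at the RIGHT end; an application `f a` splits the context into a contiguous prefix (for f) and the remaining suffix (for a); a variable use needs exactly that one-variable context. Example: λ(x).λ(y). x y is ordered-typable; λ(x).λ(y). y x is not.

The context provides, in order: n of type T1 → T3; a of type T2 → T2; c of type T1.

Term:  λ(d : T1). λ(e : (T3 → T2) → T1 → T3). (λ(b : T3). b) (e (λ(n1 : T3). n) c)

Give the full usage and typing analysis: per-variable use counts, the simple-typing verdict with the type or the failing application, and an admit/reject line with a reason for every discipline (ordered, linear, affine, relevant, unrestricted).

use counts: n: 1; a: 0; c: 1; d (λ-bound): 0; e (λ-bound): 1; b (λ-bound): 1; n1 (λ-bound): 0
use order (left to right): b, e, n, c
typing: ill-typed: an application expects T3 → T2 but receives T3 → T1 → T3
ordered: ✗ — not simply typable
linear: ✗ — fails simple typing
affine: ✗ — a type mismatch blocks all five
relevant: ✗ — the type mismatch rejects it
unrestricted: ✗ — not simply typable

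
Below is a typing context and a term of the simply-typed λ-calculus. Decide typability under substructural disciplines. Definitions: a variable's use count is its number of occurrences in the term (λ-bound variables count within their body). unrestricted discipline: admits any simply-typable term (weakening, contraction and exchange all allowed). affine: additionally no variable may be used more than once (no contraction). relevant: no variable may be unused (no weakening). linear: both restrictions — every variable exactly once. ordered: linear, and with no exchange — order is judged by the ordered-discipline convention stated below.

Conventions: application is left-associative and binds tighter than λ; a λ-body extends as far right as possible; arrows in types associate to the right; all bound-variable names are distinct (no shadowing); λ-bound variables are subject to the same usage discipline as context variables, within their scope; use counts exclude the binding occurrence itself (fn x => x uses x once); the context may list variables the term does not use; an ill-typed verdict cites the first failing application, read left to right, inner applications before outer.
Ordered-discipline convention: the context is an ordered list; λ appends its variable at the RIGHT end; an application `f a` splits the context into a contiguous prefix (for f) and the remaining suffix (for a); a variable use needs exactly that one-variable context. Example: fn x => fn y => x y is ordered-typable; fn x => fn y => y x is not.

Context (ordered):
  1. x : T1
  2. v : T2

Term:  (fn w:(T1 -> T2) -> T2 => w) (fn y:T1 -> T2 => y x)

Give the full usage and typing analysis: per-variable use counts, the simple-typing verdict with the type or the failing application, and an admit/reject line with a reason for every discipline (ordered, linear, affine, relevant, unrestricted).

use counts: x=1; v=0; w (bound)=1; y (bound)=1
uses in reading order: w, y, x
typing: ✓ — (T1 -> T2) -> T2
ordered: ✗, needs weakening: v unused
linear: ✗, needs weakening: v unused
affine: ✓, x, v, w, y: no repeats, contraction unneeded
relevant: ✗, needs weakening: v unused
unrestricted: ✓, simply typable at (T1 -> T2) -> T2; W, C, E all held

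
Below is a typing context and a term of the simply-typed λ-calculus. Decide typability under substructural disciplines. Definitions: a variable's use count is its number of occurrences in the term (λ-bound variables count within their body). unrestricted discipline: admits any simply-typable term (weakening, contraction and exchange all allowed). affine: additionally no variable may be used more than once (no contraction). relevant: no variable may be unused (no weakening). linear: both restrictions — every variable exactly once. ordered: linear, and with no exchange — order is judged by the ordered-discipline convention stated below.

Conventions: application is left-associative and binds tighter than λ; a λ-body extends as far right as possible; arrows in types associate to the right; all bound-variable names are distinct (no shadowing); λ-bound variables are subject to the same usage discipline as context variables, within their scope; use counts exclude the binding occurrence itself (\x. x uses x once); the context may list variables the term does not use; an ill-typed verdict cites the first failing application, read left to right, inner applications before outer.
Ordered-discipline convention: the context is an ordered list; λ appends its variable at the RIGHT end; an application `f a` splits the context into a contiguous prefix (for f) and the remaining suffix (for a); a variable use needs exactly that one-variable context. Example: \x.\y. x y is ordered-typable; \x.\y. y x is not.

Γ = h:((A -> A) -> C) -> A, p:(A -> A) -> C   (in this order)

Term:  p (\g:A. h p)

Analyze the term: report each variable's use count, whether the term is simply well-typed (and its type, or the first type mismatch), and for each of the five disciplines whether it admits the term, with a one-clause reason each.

variable uses: h: 1; p: 2; g (bound): 0
left-to-right use order: p, h, p
typing: ✓ — C
ordered ✗ (repeated use of p ×2; needs weakening: g unused)
linear ✗ (repeated use of p ×2; needs weakening: g unused)
affine ✗ (repeated use of p ×2)
relevant ✗ (needs weakening: g unused)
unrestricted ✓ (type-checks (C) and nothing is barred)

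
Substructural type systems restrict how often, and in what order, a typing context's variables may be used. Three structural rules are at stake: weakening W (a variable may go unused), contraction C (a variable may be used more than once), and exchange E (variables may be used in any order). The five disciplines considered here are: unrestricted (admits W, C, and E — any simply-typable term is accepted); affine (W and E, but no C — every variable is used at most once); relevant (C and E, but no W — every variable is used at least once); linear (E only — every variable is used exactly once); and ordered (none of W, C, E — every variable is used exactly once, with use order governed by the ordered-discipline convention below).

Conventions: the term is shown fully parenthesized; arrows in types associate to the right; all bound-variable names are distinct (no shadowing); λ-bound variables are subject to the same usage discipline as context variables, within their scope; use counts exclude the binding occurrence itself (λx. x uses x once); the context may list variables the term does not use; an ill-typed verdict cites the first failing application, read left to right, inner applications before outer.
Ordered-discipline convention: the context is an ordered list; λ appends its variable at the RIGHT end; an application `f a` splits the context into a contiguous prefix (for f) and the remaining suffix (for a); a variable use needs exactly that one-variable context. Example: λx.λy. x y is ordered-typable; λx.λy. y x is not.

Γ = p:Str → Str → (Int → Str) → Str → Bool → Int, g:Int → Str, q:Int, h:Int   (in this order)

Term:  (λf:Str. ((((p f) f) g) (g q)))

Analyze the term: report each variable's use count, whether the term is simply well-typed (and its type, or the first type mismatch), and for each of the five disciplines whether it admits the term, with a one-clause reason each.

counts: p: 1; g: 2; q: 1; h: 0; f (λ-bound): 2
order of uses: p, f, f, g, g, q
typing: the term checks, with type Str → Bool → Int
ordered: ✗ — uses contraction: g ×2, f ×2; h left unused
linear: ✗ — uses contraction: g ×2, f ×2; h left unused
affine: ✗ — uses contraction: g ×2, f ×2
relevant: ✗ — h left unused
unrestricted: ✓ — simply typable at Str → Bool → Int; W, C, E all held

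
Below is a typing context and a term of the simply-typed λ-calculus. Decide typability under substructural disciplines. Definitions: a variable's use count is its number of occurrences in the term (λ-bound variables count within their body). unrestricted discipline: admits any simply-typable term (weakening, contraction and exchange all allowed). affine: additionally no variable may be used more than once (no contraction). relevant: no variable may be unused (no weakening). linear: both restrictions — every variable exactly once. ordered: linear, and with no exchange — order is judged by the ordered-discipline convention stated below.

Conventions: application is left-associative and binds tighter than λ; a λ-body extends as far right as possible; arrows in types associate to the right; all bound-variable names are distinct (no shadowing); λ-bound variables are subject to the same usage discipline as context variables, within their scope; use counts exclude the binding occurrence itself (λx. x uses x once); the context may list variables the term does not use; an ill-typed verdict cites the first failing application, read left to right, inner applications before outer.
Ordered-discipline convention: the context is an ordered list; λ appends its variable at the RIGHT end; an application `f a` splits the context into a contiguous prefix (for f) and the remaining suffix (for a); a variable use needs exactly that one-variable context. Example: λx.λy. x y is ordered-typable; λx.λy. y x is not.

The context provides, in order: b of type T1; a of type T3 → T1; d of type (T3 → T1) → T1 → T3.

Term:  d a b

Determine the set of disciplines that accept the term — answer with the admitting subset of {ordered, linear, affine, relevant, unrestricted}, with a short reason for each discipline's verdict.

accepted by: linear, affine, relevant, unrestricted
variable uses: b: 1×, a: 1×, d: 1×
uses in reading order: d, a, b
typing: well-typed — term : T3
ordered: ✗, no ordered split (uses run d, a, b)
linear: ✓, each of b, a, d used exactly once
affine: ✓, none of b, a, d used more than once
relevant: ✓, none of b, a, d goes unused
unrestricted: ✓, typability at T3 is all that's needed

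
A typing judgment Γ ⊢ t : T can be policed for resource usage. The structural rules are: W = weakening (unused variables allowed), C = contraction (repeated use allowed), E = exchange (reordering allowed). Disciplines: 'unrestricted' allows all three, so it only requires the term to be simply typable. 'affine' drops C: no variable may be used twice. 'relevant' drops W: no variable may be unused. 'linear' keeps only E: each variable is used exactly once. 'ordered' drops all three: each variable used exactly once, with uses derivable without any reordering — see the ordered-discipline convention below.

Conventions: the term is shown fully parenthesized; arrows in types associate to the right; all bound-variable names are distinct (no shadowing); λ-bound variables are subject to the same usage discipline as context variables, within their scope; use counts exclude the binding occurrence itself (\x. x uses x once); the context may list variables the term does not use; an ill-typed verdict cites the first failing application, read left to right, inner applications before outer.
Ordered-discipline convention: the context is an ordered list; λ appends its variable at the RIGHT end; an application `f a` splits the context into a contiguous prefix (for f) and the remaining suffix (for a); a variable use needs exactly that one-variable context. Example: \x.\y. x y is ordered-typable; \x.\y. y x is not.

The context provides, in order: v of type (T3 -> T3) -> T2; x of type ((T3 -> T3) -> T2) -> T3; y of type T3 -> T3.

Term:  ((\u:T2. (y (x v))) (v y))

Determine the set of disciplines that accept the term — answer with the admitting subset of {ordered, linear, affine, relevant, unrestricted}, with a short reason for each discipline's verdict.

accepted by: unrestricted
use counts: v=2; x=1; y=2; u [bound]=0
order of uses: y, x, v, v, y
typing: the term checks, with type T3
ordered ✗ (uses contraction: v ×2, y ×2; needs weakening: u unused)
linear ✗ (uses contraction: v ×2, y ×2; needs weakening: u unused)
affine ✗ (uses contraction: v ×2, y ×2)
relevant ✗ (needs weakening: u unused)
unrestricted ✓ (type-checks (T3) and nothing is barred)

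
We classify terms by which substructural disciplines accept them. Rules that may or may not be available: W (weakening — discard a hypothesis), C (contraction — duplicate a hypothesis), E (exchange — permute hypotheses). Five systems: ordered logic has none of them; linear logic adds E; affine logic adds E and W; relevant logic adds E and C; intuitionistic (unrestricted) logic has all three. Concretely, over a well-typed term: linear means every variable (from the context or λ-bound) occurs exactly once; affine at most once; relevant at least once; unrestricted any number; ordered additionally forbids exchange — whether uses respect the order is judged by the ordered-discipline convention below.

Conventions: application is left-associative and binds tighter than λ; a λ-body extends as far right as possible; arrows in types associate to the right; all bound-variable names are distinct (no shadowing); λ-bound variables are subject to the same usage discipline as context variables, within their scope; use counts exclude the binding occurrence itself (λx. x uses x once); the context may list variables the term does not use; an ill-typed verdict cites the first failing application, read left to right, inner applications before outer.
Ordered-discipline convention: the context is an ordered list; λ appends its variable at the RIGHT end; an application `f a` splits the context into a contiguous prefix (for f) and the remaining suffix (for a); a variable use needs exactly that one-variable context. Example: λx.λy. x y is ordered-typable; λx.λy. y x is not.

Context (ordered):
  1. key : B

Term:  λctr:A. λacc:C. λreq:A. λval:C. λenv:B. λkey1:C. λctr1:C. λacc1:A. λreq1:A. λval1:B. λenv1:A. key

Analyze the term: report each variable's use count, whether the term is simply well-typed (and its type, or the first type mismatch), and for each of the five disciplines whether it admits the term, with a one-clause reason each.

variable uses: key=1; ctr [bound]=0; acc [bound]=0; req [bound]=0; val [bound]=0; env [bound]=0; key1 [bound]=0; ctr1 [bound]=0; acc1 [bound]=0; req1 [bound]=0; val1 [bound]=0; env1 [bound]=0
use order (left to right): key
typing: ✓ — A → C → A → C → B → C → C → A → A → B → A → B
ordered: ✗, ctr, acc, req, val, env, key1, ctr1, acc1, req1, val1, env1 left unused
linear: ✗, ctr, acc, req, val, env, key1, ctr1, acc1, req1, val1, env1 left unused
affine: ✓, at most one use each (key, ctr, acc, req, val, env, key1, ctr1, acc1, req1, val1, env1)
relevant: ✗, ctr, acc, req, val, env, key1, ctr1, acc1, req1, val1, env1 left unused
unrestricted: ✓, type-checks (A → C → A → C → B → C → C → A → A → B → A → B) and nothing is barred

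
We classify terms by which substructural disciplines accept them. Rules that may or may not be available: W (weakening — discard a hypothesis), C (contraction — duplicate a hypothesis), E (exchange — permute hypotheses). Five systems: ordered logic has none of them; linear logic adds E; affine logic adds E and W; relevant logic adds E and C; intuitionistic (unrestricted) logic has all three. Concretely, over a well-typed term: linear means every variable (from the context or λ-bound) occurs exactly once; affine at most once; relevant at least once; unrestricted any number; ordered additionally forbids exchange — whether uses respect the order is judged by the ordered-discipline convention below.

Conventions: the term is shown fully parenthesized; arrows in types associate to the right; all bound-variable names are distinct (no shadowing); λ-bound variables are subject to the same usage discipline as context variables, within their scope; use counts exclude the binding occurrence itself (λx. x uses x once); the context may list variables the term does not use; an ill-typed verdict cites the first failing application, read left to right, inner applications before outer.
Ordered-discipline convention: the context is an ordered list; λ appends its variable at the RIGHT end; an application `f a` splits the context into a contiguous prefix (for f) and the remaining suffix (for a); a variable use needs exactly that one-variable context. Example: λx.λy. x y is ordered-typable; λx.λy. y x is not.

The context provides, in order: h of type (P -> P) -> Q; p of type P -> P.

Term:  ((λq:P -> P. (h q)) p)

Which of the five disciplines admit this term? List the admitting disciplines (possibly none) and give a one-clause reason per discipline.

admitting disciplines: ordered, linear, affine, relevant, unrestricted
counts: h ×1; p ×1; q (λ-bound) ×1
uses in reading order: h, q, p
typing: well-typed at Q
ordered ✓ (single-use (h, p, q), ordered derivation ok)
linear ✓ (single use per variable (h, p, q))
affine ✓ (none of h, p, q used more than once)
relevant ✓ (at least one use each (h, p, q))
unrestricted ✓ (simply typable at Q; W, C, E all held)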